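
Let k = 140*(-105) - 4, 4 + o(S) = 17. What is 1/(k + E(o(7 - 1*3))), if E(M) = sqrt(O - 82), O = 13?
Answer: -14704/216207685 - I*sqrt(69)/216207685 ≈ -6.8009e-5 - 3.842e-8*I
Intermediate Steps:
o(S) = 13 (o(S) = -4 + 17 = 13)
E(M) = I*sqrt(69) (E(M) = sqrt(13 - 82) = sqrt(-69) = I*sqrt(69))
k = -14704 (k = -14700 - 4 = -14704)
1/(k + E(o(7 - 1*3))) = 1/(-14704 + I*sqrt(69))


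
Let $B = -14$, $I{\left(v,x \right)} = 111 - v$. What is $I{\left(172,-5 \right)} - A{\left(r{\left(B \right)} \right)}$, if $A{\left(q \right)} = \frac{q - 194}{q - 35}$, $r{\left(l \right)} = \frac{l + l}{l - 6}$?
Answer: $- \frac{3737}{56} \approx -66.732$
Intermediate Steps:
$r{\left(l \right)} = \frac{2 l}{-6 + l}$
$A{\left(q \right)} = \frac{-194 + q}{-35 + q}$
$I{\left(172,-5 \right)} - A{\left(r{\left(B \right)} \right)} = \left(111 - 172\right) - \frac{-194 + 2 \left(-14\right) \frac{1}{-6 - 14}}{-35 + 2 \left(-14\right) \frac{1}{-6 - 14}} = \left(111 - 172\right) - \frac{-194 + 2 \left(-14\right) \frac{1}{-20}}{-35 + 2 \left(-14\right) \frac{1}{-20}} = -61 - \frac{-194 + 2 \left(-14\right) \left(- \frac{1}{20}\right)}{-35 + 2 \left(-14\right) \left(- \frac{1}{20}\right)} = -61 - \frac{-194 + \frac{7}{5}}{-35 + \frac{7}{5}} = -61 - \frac{1}{- \frac{168}{5}} \left(- \frac{963}{5}\right) = -61 - \left(- \frac{5}{168}\right) \left(- \frac{963}{5}\right) = -61 - \frac{321}{56} = - \frac{3737}{56}$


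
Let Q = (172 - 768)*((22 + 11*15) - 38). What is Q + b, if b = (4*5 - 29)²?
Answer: -88723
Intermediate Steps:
b = 81 (b = (20 - 29)² = (-9)² = 81)
Q = -88804 (Q = -596*((22 + 165) - 38) = -596*(187 - 38) = -596*149 = -88804)
Q + b = -88804 + 81 = -88723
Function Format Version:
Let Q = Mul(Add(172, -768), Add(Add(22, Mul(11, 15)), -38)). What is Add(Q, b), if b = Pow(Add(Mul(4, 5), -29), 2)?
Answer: -88723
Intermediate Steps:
b = 81 (b = Pow(Add(20, -29), 2) = Pow(-9, 2) = 81)
Q = -88804 (Q = Mul(-596, Add(Add(22, 165), -38)) = Mul(-596, Add(187, -38)) = Mul(-596, 149) = -88804)
Add(Q, b) = Add(-88804, 81) = -88723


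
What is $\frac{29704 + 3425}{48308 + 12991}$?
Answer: $\frac{3681}{6811} \approx 0.54045$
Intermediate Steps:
$\frac{29704 + 3425}{48308 + 12991} = \frac{33129}{61299} = 33129 \cdot \frac{1}{61299} = \frac{3681}{6811}$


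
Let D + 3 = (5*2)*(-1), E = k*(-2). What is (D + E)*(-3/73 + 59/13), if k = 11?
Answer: -149380/949 ≈ -157.41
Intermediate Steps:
E = -22 (E = 11*(-2) = -22)
D = -13 (D = -3 + (5*2)*(-1) = -3 + 10*(-1) = -3 - 10 = -13)
(D + E)*(-3/73 + 59/13) = (-13 - 22)*(-3/73 + 59/13) = -35*(-3*1/73 + 59*(1/13)) = -35*(-3/73 + 59/13) = -35*4268/949 = -149380/949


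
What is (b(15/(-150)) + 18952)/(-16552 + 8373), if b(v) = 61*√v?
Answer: -18952/8179 - 61*I*√10/81790 ≈ -2.3172 - 0.0023585*I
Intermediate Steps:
(b(15/(-150)) + 18952)/(-16552 + 8373) = (61*√(15/(-150)) + 18952)/(-16552 + 8373) = (61*√(15*(-1/150)) + 18952)/(-8179) = (61*√(-⅒) + 18952)*(-1/8179) = (61*(I*√10/10) + 18952)*(-1/8179) = (61*I*√10/10 + 18952)*(-1/8179) = (18952 + 61*I*√10/10)*(-1/8179) = -18952/8179 - 61*I*√10/81790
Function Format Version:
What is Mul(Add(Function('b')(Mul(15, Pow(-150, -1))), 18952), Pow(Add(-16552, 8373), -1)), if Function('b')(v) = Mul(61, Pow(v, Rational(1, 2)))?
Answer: Add(Rational(-18952, 8179), Mul(Rational(-61, 81790), I, Pow(10, Rational(1, 2)))) ≈ Add(-2.3172, Mul(-0.0023585, I))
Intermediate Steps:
Mul(Add(Function('b')(Mul(15, Pow(-150, -1))), 18952), Pow(Add(-16552, 8373), -1)) = Mul(Add(Mul(61, Pow(Mul(15, Pow(-150, -1)), Rational(1, 2))), 18952), Pow(Add(-16552, 8373), -1)) = Mul(Add(Mul(61, Pow(Mul(15, Rational(-1, 150)), Rational(1, 2))), 18952), Pow(-8179, -1)) = Mul(Add(Mul(61, Pow(Rational(-1, 10), Rational(1, 2))), 18952), Rational(-1, 8179)) = Mul(Add(Mul(61, Mul(Rational(1, 10), I, Pow(10, Rational(1, 2)))), 18952), Rational(-1, 8179)) = Mul(Add(Mul(Rational(61, 10), I, Pow(10, Rational(1, 2))), 18952), Rational(-1, 8179)) = Mul(Add(18952, Mul(Rational(61, 10), I, Pow(10, Rational(1, 2)))), Rational(-1, 8179)) = Add(Rational(-18952, 8179), Mul(Rational(-61, 81790), I, Pow(10, Rational(1, 2))))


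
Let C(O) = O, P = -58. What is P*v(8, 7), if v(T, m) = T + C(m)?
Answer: -870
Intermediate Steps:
v(T, m) = T + m
P*v(8, 7) = -58*(8 + 7) = -58*15 = -870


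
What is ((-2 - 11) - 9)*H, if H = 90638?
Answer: -1994036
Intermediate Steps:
((-2 - 11) - 9)*H = ((-2 - 11) - 9)*90638 = (-13 - 9)*90638 = -22*90638 = -1994036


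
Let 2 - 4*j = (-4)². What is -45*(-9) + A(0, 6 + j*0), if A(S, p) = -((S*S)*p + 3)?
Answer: 402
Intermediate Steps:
j = -7/2 (j = ½ - ¼*(-4)² = ½ - ¼*16 = ½ - 4 = -7/2 ≈ -3.5000)
A(S, p) = -3 - p*S² (A(S, p) = -(S²*p + 3) = -(p*S² + 3) = -(3 + p*S²) = -3 - p*S²)
-45*(-9) + A(0, 6 + j*0) = -45*(-9) + (-3 - 1*(6 - 7/2*0)*0²) = 405 + (-3 - 1*(6 + 0)*0) = 405 + (-3 - 1*6*0) = 405 + (-3 + 0) = 405 - 3 = 402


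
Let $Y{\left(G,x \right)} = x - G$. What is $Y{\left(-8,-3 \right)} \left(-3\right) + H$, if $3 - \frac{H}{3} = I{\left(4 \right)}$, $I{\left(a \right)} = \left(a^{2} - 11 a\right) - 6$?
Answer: $96$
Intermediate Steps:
$I{\left(a \right)} = -6 + a^{2} - 11 a$
$H = 111$ ($H = 9 - 3 \left(-6 + 4^{2} - 44\right) = 9 - 3 \left(-6 + 16 - 44\right) = 9 - -102 = 9 + 102 = 111$)
$Y{\left(-8,-3 \right)} \left(-3\right) + H = \left(-3 - -8\right) \left(-3\right) + 111 = \left(-3 + 8\right) \left(-3\right) + 111 = 5 \left(-3\right) + 111 = -15 + 111 = 96$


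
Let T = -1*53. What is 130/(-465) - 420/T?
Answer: 37682/4929 ≈ 7.6450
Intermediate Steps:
T = -53
130/(-465) - 420/T = 130/(-465) - 420/(-53) = 130*(-1/465) - 420*(-1/53) = -26/93 + 420/53 = 37682/4929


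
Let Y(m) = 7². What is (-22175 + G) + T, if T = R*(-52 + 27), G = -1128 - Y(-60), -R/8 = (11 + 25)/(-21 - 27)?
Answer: -23502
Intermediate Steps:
Y(m) = 49
R = 6 (R = -8*(11 + 25)/(-21 - 27) = -288/(-48) = -288*(-1)/48 = -8*(-¾) = 6)
G = -1177 (G = -1128 - 1*49 = -1128 - 49 = -1177)
T = -150 (T = 6*(-52 + 27) = 6*(-25) = -150)
(-22175 + G) + T = (-22175 - 1177) - 150 = -23352 - 150 = -23502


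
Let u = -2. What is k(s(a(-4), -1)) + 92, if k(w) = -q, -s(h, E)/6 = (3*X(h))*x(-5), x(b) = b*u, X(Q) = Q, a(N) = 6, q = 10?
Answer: 82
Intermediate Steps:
x(b) = -2*b (x(b) = b*(-2) = -2*b)
s(h, E) = -180*h (s(h, E) = -6*3*h*(-2*(-5)) = -6*3*h*10 = -180*h)
k(w) = -10 (k(w) = -1*10 = -10)
k(s(a(-4), -1)) + 92 = -10 + 92 = 82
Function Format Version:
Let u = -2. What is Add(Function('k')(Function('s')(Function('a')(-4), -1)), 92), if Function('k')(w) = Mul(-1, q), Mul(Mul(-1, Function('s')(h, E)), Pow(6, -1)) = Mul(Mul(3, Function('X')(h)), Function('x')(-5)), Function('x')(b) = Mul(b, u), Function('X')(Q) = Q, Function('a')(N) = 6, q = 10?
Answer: 82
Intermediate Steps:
Function('x')(b) = Mul(-2, b) (Function('x')(b) = Mul(b, -2) = Mul(-2, b))
Function('s')(h, E) = Mul(-180, h) (Function('s')(h, E) = Mul(-6, Mul(Mul(3, h), Mul(-2, -5))) = Mul(-6, Mul(Mul(3, h), 10)) = Mul(-6, Mul(30, h)) = Mul(-180, h))
Function('k')(w) = -10 (Function('k')(w) = Mul(-1, 10) = -10)
Add(Function('k')(Function('s')(Function('a')(-4), -1)), 92) = Add(-10, 92) = 82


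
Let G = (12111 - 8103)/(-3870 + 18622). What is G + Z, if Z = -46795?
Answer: -86289479/1844 ≈ -46795.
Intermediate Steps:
G = 501/1844 (G = 4008/14752 = 4008*(1/14752) = 501/1844 ≈ 0.27169)
G + Z = 501/1844 - 46795 = -86289479/1844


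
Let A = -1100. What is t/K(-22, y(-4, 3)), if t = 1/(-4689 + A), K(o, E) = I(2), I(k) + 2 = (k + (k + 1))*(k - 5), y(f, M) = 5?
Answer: 1/98413 ≈ 1.0161e-5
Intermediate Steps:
I(k) = -2 + (1 + 2*k)*(-5 + k) (I(k) = -2 + (k + (k + 1))*(k - 5) = -2 + (k + (1 + k))*(-5 + k) = -2 + (1 + 2*k)*(-5 + k))
K(o, E) = -17 (K(o, E) = -7 - 9*2 + 2*2**2 = -7 - 18 + 2*4 = -7 - 18 + 8 = -17)
t = -1/5789 (t = 1/(-4689 - 1100) = 1/(-5789) = -1/5789 ≈ -0.00017274)
t/K(-22, y(-4, 3)) = -1/5789/(-17) = -1/5789*(-1/17) = 1/98413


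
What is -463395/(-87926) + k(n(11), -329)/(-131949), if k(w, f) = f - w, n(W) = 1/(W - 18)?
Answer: 428213953637/81212234418 ≈ 5.2728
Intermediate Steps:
n(W) = 1/(-18 + W)
-463395/(-87926) + k(n(11), -329)/(-131949) = -463395/(-87926) + (-329 - 1/(-18 + 11))/(-131949) = -463395*(-1/87926) + (-329 - 1/(-7))*(-1/131949) = 463395/87926 + (-329 - 1*(-1/7))*(-1/131949) = 463395/87926 + (-329 + 1/7)*(-1/131949) = 463395/87926 - 2302/7*(-1/131949) = 463395/87926 + 2302/923643 = 428213953637/81212234418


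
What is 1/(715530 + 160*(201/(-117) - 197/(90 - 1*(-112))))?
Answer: 3939/2816775310 ≈ 1.3984e-6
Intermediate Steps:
1/(715530 + 160*(201/(-117) - 197/(90 - 1*(-112)))) = 1/(715530 + 160*(201*(-1/117) - 197/(90 + 112))) = 1/(715530 + 160*(-67/39 - 197/202)) = 1/(715530 + 160*(-21217/7878)) = 1/(715530 - 1697360/3939) = 1/(2816775310/3939) = 3939/2816775310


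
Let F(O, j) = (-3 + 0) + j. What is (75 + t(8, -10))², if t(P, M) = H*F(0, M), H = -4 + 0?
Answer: 16129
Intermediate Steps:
F(O, j) = -3 + j
H = -4
t(P, M) = 12 - 4*M (t(P, M) = -4*(-3 + M) = 12 - 4*M)
(75 + t(8, -10))² = (75 + (12 - 4*(-10)))² = (75 + (12 + 40))² = (75 + 52)² = 127² = 16129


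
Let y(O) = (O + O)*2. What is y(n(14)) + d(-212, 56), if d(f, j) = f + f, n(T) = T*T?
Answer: 360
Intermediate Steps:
n(T) = T**2
y(O) = 4*O (y(O) = (2*O)*2 = 4*O)
d(f, j) = 2*f
y(n(14)) + d(-212, 56) = 4*14**2 + 2*(-212) = 4*196 - 424 = 784 - 424 = 360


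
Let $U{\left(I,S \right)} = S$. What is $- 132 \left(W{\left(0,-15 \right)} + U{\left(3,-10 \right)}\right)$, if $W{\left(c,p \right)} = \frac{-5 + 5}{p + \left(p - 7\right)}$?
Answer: $1320$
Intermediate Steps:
$W{\left(c,p \right)} = 0$ ($W{\left(c,p \right)} = \frac{0}{p + \left(-7 + p\right)} = \frac{0}{-7 + 2 p} = 0$)
$- 132 \left(W{\left(0,-15 \right)} + U{\left(3,-10 \right)}\right) = - 132 \left(0 - 10\right) = \left(-132\right) \left(-10\right) = 1320$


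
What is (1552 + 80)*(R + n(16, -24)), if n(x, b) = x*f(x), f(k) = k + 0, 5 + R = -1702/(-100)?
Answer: 10935216/25 ≈ 4.3741e+5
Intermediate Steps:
R = 601/50 (R = -5 - 1702/(-100) = -5 - 1702*(-1/100) = -5 + 851/50 = 601/50 ≈ 12.020)
f(k) = k
n(x, b) = x**2 (n(x, b) = x*x = x**2)
(1552 + 80)*(R + n(16, -24)) = (1552 + 80)*(601/50 + 16**2) = 1632*(601/50 + 256) = 1632*(13401/50) = 10935216/25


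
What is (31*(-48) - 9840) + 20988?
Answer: 9660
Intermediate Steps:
(31*(-48) - 9840) + 20988 = (-1488 - 9840) + 20988 = -11328 + 20988 = 9660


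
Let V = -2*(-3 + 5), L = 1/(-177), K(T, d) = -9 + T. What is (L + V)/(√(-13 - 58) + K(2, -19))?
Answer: 4963/21240 + 709*I*√71/21240 ≈ 0.23366 + 0.28127*I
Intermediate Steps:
L = -1/177 ≈ -0.0056497
V = -4 (V = -2*2 = -4)
(L + V)/(√(-13 - 58) + K(2, -19)) = (-1/177 - 4)/(√(-13 - 58) + (-9 + 2)) = -709/(177*(√(-71) - 7)) = -709/(177*(I*√71 - 7)) = -709/(177*(-7 + I*√71))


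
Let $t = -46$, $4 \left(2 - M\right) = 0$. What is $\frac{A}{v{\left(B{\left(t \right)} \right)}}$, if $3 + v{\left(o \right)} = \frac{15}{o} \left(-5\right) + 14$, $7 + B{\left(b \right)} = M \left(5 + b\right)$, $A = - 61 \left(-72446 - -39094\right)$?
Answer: $\frac{90534004}{527} \approx 1.7179 \cdot 10^{5}$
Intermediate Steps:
$M = 2$ ($M = 2 - 0 = 2 + 0 = 2$)
$A = 2034472$ ($A = - 61 \left(-72446 + 39094\right) = \left(-61\right) \left(-33352\right) = 2034472$)
$B{\left(b \right)} = 3 + 2 b$ ($B{\left(b \right)} = -7 + 2 \left(5 + b\right) = -7 + \left(10 + 2 b\right) = 3 + 2 b$)
$v{\left(o \right)} = 11 - \frac{75}{o}$ ($v{\left(o \right)} = -3 + \left(\frac{15}{o} \left(-5\right) + 14\right) = -3 + \left(- \frac{75}{o} + 14\right) = -3 + \left(14 - \frac{75}{o}\right) = 11 - \frac{75}{o}$)
$\frac{A}{v{\left(B{\left(t \right)} \right)}} = \frac{2034472}{11 - \frac{75}{3 + 2 \left(-46\right)}} = \frac{2034472}{11 - \frac{75}{3 - 92}} = \frac{2034472}{11 - \frac{75}{-89}} = \frac{2034472}{11 - - \frac{75}{89}} = \frac{2034472}{11 + \frac{75}{89}} = \frac{2034472}{\frac{1054}{89}} = 2034472 \cdot \frac{89}{1054} = \frac{90534004}{527}$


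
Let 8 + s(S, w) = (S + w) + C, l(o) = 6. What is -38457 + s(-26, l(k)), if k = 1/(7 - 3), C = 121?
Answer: -38364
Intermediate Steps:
k = 1/4 ≈ 0.25000
s(S, w) = 113 + S + w (s(S, w) = -8 + ((S + w) + 121) = -8 + (121 + S + w) = 113 + S + w)
-38457 + s(-26, l(k)) = -38457 + (113 - 26 + 6) = -38457 + 93 = -38364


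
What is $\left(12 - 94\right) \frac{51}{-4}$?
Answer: $\frac{2091}{2} \approx 1045.5$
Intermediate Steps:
$\left(12 - 94\right) \frac{51}{-4} = - 82 \cdot 51 \left(- \frac{1}{4}\right) = \left(-82\right) \left(- \frac{51}{4}\right) = \frac{2091}{2}$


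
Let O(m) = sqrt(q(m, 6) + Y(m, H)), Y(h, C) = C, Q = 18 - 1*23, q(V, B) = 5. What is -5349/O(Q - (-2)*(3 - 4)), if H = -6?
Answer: 5349*I ≈ 5349.0*I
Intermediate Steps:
Q = -5 (Q = 18 - 23 = -5)
O(m) = I (O(m) = sqrt(5 - 6) = sqrt(-1) = I)
-5349/O(Q - (-2)*(3 - 4)) = -5349*(-I) = -(-5349)*I = 5349*I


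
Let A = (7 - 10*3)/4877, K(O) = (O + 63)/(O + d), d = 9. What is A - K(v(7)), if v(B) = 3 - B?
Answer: -287858/24385 ≈ -11.805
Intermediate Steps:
K(O) = (63 + O)/(9 + O) (K(O) = (O + 63)/(O + 9) = (63 + O)/(9 + O))
A = -23/4877 (A = (7 - 30)*(1/4877) = -23*1/4877 = -23/4877 ≈ -0.0047160)
A - K(v(7)) = -23/4877 - (63 + (3 - 1*7))/(9 + (3 - 1*7)) = -23/4877 - (63 + (3 - 7))/(9 + (3 - 7)) = -23/4877 - (63 - 4)/(9 - 4) = -23/4877 - 59/5 = -287858/24385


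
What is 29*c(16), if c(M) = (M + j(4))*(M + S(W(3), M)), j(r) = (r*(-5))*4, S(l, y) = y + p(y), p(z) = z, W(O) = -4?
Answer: -89088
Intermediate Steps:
S(l, y) = 2*y (S(l, y) = y + y = 2*y)
j(r) = -20*r (j(r) = -5*r*4 = -20*r)
c(M) = 3*M*(-80 + M) (c(M) = (M - 20*4)*(M + 2*M) = (M - 80)*(3*M) = (-80 + M)*(3*M) = 3*M*(-80 + M))
29*c(16) = 29*(3*16*(-80 + 16)) = 29*(3*16*(-64)) = 29*(-3072) = -89088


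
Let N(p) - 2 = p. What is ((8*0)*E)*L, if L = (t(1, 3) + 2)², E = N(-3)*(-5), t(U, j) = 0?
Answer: 0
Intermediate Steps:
N(p) = 2 + p
E = 5 (E = (2 - 3)*(-5) = -1*(-5) = 5)
L = 4 (L = (0 + 2)² = 2² = 4)
((8*0)*E)*L = ((8*0)*5)*4 = (0*5)*4 = 0*4 = 0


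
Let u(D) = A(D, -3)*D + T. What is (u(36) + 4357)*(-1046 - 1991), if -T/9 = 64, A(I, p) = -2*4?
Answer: -10608241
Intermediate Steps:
A(I, p) = -8
T = -576 (T = -9*64 = -576)
u(D) = -576 - 8*D (u(D) = -8*D - 576 = -576 - 8*D)
(u(36) + 4357)*(-1046 - 1991) = ((-576 - 8*36) + 4357)*(-1046 - 1991) = ((-576 - 288) + 4357)*(-3037) = (-864 + 4357)*(-3037) = 3493*(-3037) = -10608241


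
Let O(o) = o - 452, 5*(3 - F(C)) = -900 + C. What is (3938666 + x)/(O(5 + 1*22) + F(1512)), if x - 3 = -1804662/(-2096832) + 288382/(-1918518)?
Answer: -6601883183904130015/912507386917056 ≈ -7234.9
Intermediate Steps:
F(C) = 183 - C/5 (F(C) = 3 - (-900 + C)/5 = 3 + (180 - C/5) = 183 - C/5)
O(o) = -452 + o
x = 1243834810835/335234161248 (x = 3 + (-1804662/(-2096832) + 288382/(-1918518)) = 3 + (-1804662*(-1/2096832) + 288382*(-1/1918518)) = 3 + (300777/349472 - 144191/959259) = 3 + 238132327091/335234161248 = 1243834810835/335234161248 ≈ 3.7103)
(3938666 + x)/(O(5 + 1*22) + F(1512)) = (3938666 + 1243834810835/335234161248)/((-452 + (5 + 1*22)) + (183 - 1/5*1512)) = 1320376636780826003/(335234161248*((-452 + (5 + 22)) + (183 - 1512/5))) = 1320376636780826003/(335234161248*((-452 + 27) - 597/5)) = 1320376636780826003/(335234161248*(-425 - 597/5)) = 1320376636780826003/(335234161248*(-2722/5)) = (1320376636780826003/335234161248)*(-5/2722) = -6601883183904130015/912507386917056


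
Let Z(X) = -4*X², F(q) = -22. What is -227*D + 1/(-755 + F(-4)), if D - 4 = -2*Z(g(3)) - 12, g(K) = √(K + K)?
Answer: -7055161/777 ≈ -9080.0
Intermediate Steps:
g(K) = √2*√K (g(K) = √(2*K) = √2*√K)
D = 40 (D = 4 + (-(-8)*(√2*√3)² - 12) = 4 + (-(-8)*(√6)² - 12) = 4 + (-(-8)*6 - 12) = 4 + (-2*(-24) - 12) = 4 + (48 - 12) = 4 + 36 = 40)
-227*D + 1/(-755 + F(-4)) = -227*40 + 1/(-755 - 22) = -9080 + 1/(-777) = -9080 - 1/777 = -7055161/777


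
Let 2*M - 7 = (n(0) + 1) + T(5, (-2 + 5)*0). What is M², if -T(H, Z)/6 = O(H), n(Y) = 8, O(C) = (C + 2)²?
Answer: 19321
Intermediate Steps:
O(C) = (2 + C)²
T(H, Z) = -6*(2 + H)²
M = -139 (M = 7/2 + ((8 + 1) - 6*(2 + 5)²)/2 = 7/2 + (9 - 6*7²)/2 = 7/2 + (9 - 6*49)/2 = 7/2 + (9 - 294)/2 = 7/2 + (½)*(-285) = 7/2 - 285/2 = -139)
M² = (-139)² = 19321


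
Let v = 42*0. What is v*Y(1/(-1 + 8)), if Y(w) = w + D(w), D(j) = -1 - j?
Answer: 0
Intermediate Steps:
v = 0
Y(w) = -1 (Y(w) = w + (-1 - w) = -1)
v*Y(1/(-1 + 8)) = 0*(-1) = 0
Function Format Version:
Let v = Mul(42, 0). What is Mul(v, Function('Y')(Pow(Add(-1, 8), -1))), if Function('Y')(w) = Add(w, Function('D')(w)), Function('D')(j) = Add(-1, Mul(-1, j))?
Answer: 0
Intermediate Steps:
v = 0
Function('Y')(w) = -1 (Function('Y')(w) = Add(w, Add(-1, Mul(-1, w))) = -1)
Mul(v, Function('Y')(Pow(Add(-1, 8), -1))) = Mul(0, -1) = 0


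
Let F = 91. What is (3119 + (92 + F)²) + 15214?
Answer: 51822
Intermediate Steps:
(3119 + (92 + F)²) + 15214 = (3119 + (92 + 91)²) + 15214 = (3119 + 183²) + 15214 = (3119 + 33489) + 15214 = 36608 + 15214 = 51822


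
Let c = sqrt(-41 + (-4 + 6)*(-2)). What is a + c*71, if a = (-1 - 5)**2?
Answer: 36 + 213*I*sqrt(5) ≈ 36.0 + 476.28*I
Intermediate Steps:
a = 36 (a = (-6)**2 = 36)
c = 3*I*sqrt(5) (c = sqrt(-41 + 2*(-2)) = sqrt(-41 - 4) = sqrt(-45) = 3*I*sqrt(5) ≈ 6.7082*I)
a + c*71 = 36 + (3*I*sqrt(5))*71 = 36 + 213*I*sqrt(5)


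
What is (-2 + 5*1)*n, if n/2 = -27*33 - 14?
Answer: -5430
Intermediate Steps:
n = -1810 (n = 2*(-27*33 - 14) = 2*(-891 - 14) = 2*(-905) = -1810)
(-2 + 5*1)*n = (-2 + 5*1)*(-1810) = (-2 + 5)*(-1810) = 3*(-1810) = -5430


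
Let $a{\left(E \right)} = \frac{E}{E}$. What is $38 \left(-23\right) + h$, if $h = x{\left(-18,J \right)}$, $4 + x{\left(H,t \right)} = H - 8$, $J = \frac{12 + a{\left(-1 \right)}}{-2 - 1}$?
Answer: $-904$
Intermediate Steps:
$a{\left(E \right)} = 1$
$J = - \frac{13}{3}$ ($J = \frac{12 + 1}{-2 - 1} = \frac{13}{-3} = 13 \left(- \frac{1}{3}\right) = - \frac{13}{3} \approx -4.3333$)
$x{\left(H,t \right)} = -12 + H$ ($x{\left(H,t \right)} = -4 + \left(H - 8\right) = -4 + \left(-8 + H\right) = -12 + H$)
$h = -30$ ($h = -12 - 18 = -30$)
$38 \left(-23\right) + h = 38 \left(-23\right) - 30 = -874 - 30 = -904$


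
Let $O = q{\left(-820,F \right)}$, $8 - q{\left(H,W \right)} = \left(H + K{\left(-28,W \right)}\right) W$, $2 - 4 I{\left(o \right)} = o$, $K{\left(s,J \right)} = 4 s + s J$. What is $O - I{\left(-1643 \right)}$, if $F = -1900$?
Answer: $\frac{397235187}{4} \approx 9.9309 \cdot 10^{7}$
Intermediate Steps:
$K{\left(s,J \right)} = 4 s + J s$
$I{\left(o \right)} = \frac{1}{2} - \frac{o}{4}$
$q{\left(H,W \right)} = 8 - W \left(-112 + H - 28 W\right)$ ($q{\left(H,W \right)} = 8 - \left(H - 28 \left(4 + W\right)\right) W = 8 - \left(H - \left(112 + 28 W\right)\right) W = 8 - \left(-112 + H - 28 W\right) W = 8 - W \left(-112 + H - 28 W\right)$)
$O = 99309208$ ($O = 8 - \left(-820\right) \left(-1900\right) + 28 \left(-1900\right) \left(4 - 1900\right) = 8 - 1558000 + 28 \left(-1900\right) \left(-1896\right) = 8 - 1558000 + 100867200 = 99309208$)
$O - I{\left(-1643 \right)} = 99309208 - \left(\frac{1}{2} - - \frac{1643}{4}\right) = 99309208 - \left(\frac{1}{2} + \frac{1643}{4}\right) = 99309208 - \frac{1645}{4} = \frac{397235187}{4}$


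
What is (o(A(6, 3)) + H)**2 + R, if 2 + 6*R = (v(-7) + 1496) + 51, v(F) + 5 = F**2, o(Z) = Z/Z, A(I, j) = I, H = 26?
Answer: 5963/6 ≈ 993.83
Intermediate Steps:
o(Z) = 1
v(F) = -5 + F**2
R = 1589/6 (R = -1/3 + (((-5 + (-7)**2) + 1496) + 51)/6 = -1/3 + (((-5 + 49) + 1496) + 51)/6 = -1/3 + ((44 + 1496) + 51)/6 = -1/3 + (1540 + 51)/6 = -1/3 + (1/6)*1591 = -1/3 + 1591/6 = 1589/6 ≈ 264.83)
(o(A(6, 3)) + H)**2 + R = (1 + 26)**2 + 1589/6 = 27**2 + 1589/6 = 729 + 1589/6 = 5963/6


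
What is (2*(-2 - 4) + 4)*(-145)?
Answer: 1160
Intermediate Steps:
(2*(-2 - 4) + 4)*(-145) = (2*(-6) + 4)*(-145) = (-12 + 4)*(-145) = -8*(-145) = 1160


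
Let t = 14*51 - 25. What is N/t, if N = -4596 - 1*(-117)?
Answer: -4479/689 ≈ -6.5007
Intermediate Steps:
N = -4479 (N = -4596 + 117 = -4479)
t = 689 (t = 714 - 25 = 689)
N/t = -4479/689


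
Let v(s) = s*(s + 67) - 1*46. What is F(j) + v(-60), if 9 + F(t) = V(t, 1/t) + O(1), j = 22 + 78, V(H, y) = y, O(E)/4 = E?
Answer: -47099/100 ≈ -470.99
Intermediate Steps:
O(E) = 4*E
j = 100
F(t) = -5 + 1/t (F(t) = -9 + (1/t + 4*1) = -9 + (1/t + 4) = -9 + (4 + 1/t) = -5 + 1/t)
v(s) = -46 + s*(67 + s) (v(s) = s*(67 + s) - 46 = -46 + s*(67 + s))
F(j) + v(-60) = (-5 + 1/100) + (-46 + (-60)**2 + 67*(-60)) = (-5 + 1/100) + (-46 + 3600 - 4020) = -499/100 - 466 = -47099/100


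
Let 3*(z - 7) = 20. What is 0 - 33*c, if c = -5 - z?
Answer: 616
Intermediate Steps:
z = 41/3 (z = 7 + (1/3)*20 = 7 + 20/3 = 41/3 ≈ 13.667)
c = -56/3 (c = -5 - 1*41/3 = -5 - 41/3 = -56/3 ≈ -18.667)
0 - 33*c = 0 - 33*(-56/3) = 0 + 616 = 616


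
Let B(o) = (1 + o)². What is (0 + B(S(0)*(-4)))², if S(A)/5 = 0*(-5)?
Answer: 1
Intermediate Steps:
S(A) = 0 (S(A) = 5*(0*(-5)) = 5*0 = 0)
(0 + B(S(0)*(-4)))² = (0 + (1 + 0*(-4))²)² = (0 + (1 + 0)²)² = (0 + 1²)² = (0 + 1)² = 1² = 1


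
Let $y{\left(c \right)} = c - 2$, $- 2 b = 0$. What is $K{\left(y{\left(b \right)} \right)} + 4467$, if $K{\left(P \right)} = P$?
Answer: $4465$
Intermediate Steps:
$b = 0$ ($b = \left(- \frac{1}{2}\right) 0 = 0$)
$y{\left(c \right)} = -2 + c$ ($y{\left(c \right)} = c - 2 = -2 + c$)
$K{\left(y{\left(b \right)} \right)} + 4467 = \left(-2 + 0\right) + 4467 = -2 + 4467 = 4465$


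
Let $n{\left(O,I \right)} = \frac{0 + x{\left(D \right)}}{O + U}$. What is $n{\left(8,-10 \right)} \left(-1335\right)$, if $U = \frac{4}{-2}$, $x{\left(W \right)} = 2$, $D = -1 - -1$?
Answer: $-445$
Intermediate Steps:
$D = 0$ ($D = -1 + 1 = 0$)
$U = -2$ ($U = 4 \left(- \frac{1}{2}\right) = -2$)
$n{\left(O,I \right)} = \frac{2}{-2 + O}$ ($n{\left(O,I \right)} = \frac{0 + 2}{O - 2} = \frac{2}{-2 + O}$)
$n{\left(8,-10 \right)} \left(-1335\right) = \frac{2}{-2 + 8} \left(-1335\right) = \frac{2}{6} \left(-1335\right) = 2 \cdot \frac{1}{6} \left(-1335\right) = \frac{1}{3} \left(-1335\right) = -445$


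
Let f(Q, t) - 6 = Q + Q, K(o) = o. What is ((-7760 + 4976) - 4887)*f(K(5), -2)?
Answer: -122736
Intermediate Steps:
f(Q, t) = 6 + 2*Q (f(Q, t) = 6 + (Q + Q) = 6 + 2*Q)
((-7760 + 4976) - 4887)*f(K(5), -2) = ((-7760 + 4976) - 4887)*(6 + 2*5) = (-2784 - 4887)*(6 + 10) = -7671*16 = -122736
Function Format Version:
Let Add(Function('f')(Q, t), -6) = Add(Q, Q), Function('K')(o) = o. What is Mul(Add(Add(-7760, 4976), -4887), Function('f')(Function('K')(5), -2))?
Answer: -122736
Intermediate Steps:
Function('f')(Q, t) = Add(6, Mul(2, Q)) (Function('f')(Q, t) = Add(6, Add(Q, Q)) = Add(6, Mul(2, Q)))
Mul(Add(Add(-7760, 4976), -4887), Function('f')(Function('K')(5), -2)) = Mul(Add(Add(-7760, 4976), -4887), Add(6, Mul(2, 5))) = Mul(Add(-2784, -4887), Add(6, 10)) = Mul(-7671, 16) = -122736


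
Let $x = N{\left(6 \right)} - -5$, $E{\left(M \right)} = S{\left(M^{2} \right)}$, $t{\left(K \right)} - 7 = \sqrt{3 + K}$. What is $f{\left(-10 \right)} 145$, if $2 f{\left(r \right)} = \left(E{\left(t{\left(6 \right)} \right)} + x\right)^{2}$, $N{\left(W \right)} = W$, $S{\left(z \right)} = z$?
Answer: $\frac{1786545}{2} \approx 8.9327 \cdot 10^{5}$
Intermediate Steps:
$t{\left(K \right)} = 7 + \sqrt{3 + K}$
$E{\left(M \right)} = M^{2}$
$x = 11$ ($x = 6 - -5 = 6 + 5 = 11$)
$f{\left(r \right)} = \frac{12321}{2}$ ($f{\left(r \right)} = \frac{\left(\left(7 + \sqrt{3 + 6}\right)^{2} + 11\right)^{2}}{2} = \frac{\left(\left(7 + \sqrt{9}\right)^{2} + 11\right)^{2}}{2} = \frac{\left(\left(7 + 3\right)^{2} + 11\right)^{2}}{2} = \frac{\left(10^{2} + 11\right)^{2}}{2} = \frac{\left(100 + 11\right)^{2}}{2} = \frac{111^{2}}{2} = \frac{1}{2} \cdot 12321 = \frac{12321}{2}$)
$f{\left(-10 \right)} 145 = \frac{12321}{2} \cdot 145 = \frac{1786545}{2}$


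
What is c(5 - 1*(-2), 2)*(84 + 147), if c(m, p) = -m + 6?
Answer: -231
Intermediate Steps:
c(m, p) = 6 - m
c(5 - 1*(-2), 2)*(84 + 147) = (6 - (5 - 1*(-2)))*(84 + 147) = (6 - (5 + 2))*231 = (6 - 1*7)*231 = (6 - 7)*231 = -1*231 = -231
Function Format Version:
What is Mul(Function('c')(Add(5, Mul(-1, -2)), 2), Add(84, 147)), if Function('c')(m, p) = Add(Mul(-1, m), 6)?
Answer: -231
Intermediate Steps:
Function('c')(m, p) = Add(6, Mul(-1, m))
Mul(Function('c')(Add(5, Mul(-1, -2)), 2), Add(84, 147)) = Mul(Add(6, Mul(-1, Add(5, Mul(-1, -2)))), Add(84, 147)) = Mul(Add(6, Mul(-1, Add(5, 2))), 231) = Mul(Add(6, Mul(-1, 7)), 231) = Mul(Add(6, -7), 231) = Mul(-1, 231) = -231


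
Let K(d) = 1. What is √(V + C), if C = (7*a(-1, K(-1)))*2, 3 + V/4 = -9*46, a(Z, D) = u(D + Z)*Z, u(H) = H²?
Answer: 2*I*√417 ≈ 40.841*I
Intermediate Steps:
a(Z, D) = Z*(D + Z)² (a(Z, D) = (D + Z)²*Z = Z*(D + Z)²)
V = -1668 (V = -12 + 4*(-9*46) = -12 + 4*(-414) = -12 - 1656 = -1668)
C = 0 (C = (7*(-(1 - 1)²))*2 = (7*(-1*0²))*2 = (7*(-1*0))*2 = (7*0)*2 = 0*2 = 0)
√(V + C) = √(-1668 + 0) = √(-1668) = 2*I*√417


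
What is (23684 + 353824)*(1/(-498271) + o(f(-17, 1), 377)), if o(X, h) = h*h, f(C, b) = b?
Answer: 26734648056716664/498271 ≈ 5.3655e+10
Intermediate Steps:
o(X, h) = h²
(23684 + 353824)*(1/(-498271) + o(f(-17, 1), 377)) = (23684 + 353824)*(1/(-498271) + 377²) = 377508*(-1/498271 + 142129) = 377508*(70818758958/498271) = 26734648056716664/498271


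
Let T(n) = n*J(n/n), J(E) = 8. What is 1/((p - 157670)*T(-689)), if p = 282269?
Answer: -1/686789688 ≈ -1.4560e-9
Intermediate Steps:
T(n) = 8*n (T(n) = n*8 = 8*n)
1/((p - 157670)*T(-689)) = 1/((282269 - 157670)*((8*(-689)))) = 1/(124599*(-5512)) = (1/124599)*(-1/5512) = -1/686789688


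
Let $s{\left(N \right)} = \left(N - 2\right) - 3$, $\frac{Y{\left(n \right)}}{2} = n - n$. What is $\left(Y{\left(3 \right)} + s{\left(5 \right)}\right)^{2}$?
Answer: $0$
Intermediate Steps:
$Y{\left(n \right)} = 0$ ($Y{\left(n \right)} = 2 \left(n - n\right) = 2 \cdot 0 = 0$)
$s{\left(N \right)} = -5 + N$ ($s{\left(N \right)} = \left(-2 + N\right) - 3 = -5 + N$)
$\left(Y{\left(3 \right)} + s{\left(5 \right)}\right)^{2} = \left(0 + \left(-5 + 5\right)\right)^{2} = \left(0 + 0\right)^{2} = 0^{2} = 0$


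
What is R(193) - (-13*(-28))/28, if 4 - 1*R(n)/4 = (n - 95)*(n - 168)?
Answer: -9797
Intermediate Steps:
R(n) = 16 - 4*(-168 + n)*(-95 + n) (R(n) = 16 - 4*(n - 95)*(n - 168) = 16 - 4*(-95 + n)*(-168 + n) = 16 - 4*(-168 + n)*(-95 + n))
R(193) - (-13*(-28))/28 = (-63824 - 4*193**2 + 1052*193) - (-13*(-28))/28 = (-63824 - 4*37249 + 203036) - 364/28 = (-63824 - 148996 + 203036) - 1*13 = -9784 - 13 = -9797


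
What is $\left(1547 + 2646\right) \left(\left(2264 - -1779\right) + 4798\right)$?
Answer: $37070313$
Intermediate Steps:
$\left(1547 + 2646\right) \left(\left(2264 - -1779\right) + 4798\right) = 4193 \left(\left(2264 + 1779\right) + 4798\right) = 4193 \left(4043 + 4798\right) = 4193 \cdot 8841 = 37070313$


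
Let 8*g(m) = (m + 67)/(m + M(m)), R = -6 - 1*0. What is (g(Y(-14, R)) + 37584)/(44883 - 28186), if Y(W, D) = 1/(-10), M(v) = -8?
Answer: 8117921/3606552 ≈ 2.2509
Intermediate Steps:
R = -6 (R = -6 + 0 = -6)
Y(W, D) = -⅒
g(m) = (67 + m)/(8*(-8 + m)) (g(m) = ((m + 67)/(m - 8))/8 = ((67 + m)/(-8 + m))/8 = (67 + m)/(8*(-8 + m)))
(g(Y(-14, R)) + 37584)/(44883 - 28186) = ((67 - ⅒)/(8*(-8 - ⅒)) + 37584)/(44883 - 28186) = ((⅛)*(669/10)/(-81/10) + 37584)/16697 = ((⅛)*(-10/81)*(669/10) + 37584)*(1/16697) = (-223/216 + 37584)*(1/16697) = (8117921/216)*(1/16697) = 8117921/3606552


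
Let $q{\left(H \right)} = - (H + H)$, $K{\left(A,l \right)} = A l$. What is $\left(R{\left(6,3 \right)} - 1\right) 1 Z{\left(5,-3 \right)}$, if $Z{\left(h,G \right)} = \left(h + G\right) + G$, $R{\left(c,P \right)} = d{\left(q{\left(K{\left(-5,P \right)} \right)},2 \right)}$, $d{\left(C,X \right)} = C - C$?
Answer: $1$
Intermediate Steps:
$q{\left(H \right)} = - 2 H$
$d{\left(C,X \right)} = 0$
$R{\left(c,P \right)} = 0$
$Z{\left(h,G \right)} = h + 2 G$ ($Z{\left(h,G \right)} = \left(G + h\right) + G = h + 2 G$)
$\left(R{\left(6,3 \right)} - 1\right) 1 Z{\left(5,-3 \right)} = \left(0 - 1\right) 1 \left(5 + 2 \left(-3\right)\right) = \left(-1\right) 1 \left(5 - 6\right) = \left(-1\right) \left(-1\right) = 1$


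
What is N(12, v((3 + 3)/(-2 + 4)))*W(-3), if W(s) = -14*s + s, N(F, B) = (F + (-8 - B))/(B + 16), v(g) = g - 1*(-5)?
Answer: -13/2 ≈ -6.5000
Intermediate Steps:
v(g) = 5 + g (v(g) = g + 5 = 5 + g)
N(F, B) = (-8 + F - B)/(16 + B)
W(s) = -13*s
N(12, v((3 + 3)/(-2 + 4)))*W(-3) = ((-8 + 12 - (5 + (3 + 3)/(-2 + 4)))/(16 + (5 + (3 + 3)/(-2 + 4))))*(-13*(-3)) = ((-8 + 12 - (5 + 6/2))/(16 + (5 + 6/2)))*39 = ((-8 + 12 - (5 + 6*(1/2)))/(16 + (5 + 6*(1/2))))*39 = ((-8 + 12 - (5 + 3))/(16 + (5 + 3)))*39 = ((-8 + 12 - 1*8)/(16 + 8))*39 = ((-8 + 12 - 8)/24)*39 = ((1/24)*(-4))*39 = -1/6*39 = -13/2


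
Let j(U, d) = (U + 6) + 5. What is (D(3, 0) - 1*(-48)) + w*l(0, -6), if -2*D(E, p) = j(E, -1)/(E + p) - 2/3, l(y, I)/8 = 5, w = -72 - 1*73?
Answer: -5754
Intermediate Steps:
w = -145 (w = -72 - 73 = -145)
l(y, I) = 40 (l(y, I) = 8*5 = 40)
j(U, d) = 11 + U (j(U, d) = (6 + U) + 5 = 11 + U)
D(E, p) = ⅓ - (11 + E)/(2*(E + p)) (D(E, p) = -((11 + E)/(E + p) - 2/3)/2 = -((11 + E)/(E + p) - 2*⅓)/2 = -((11 + E)/(E + p) - ⅔)/2 = -(-⅔ + (11 + E)/(E + p))/2 = ⅓ - (11 + E)/(2*(E + p)))
(D(3, 0) - 1*(-48)) + w*l(0, -6) = ((-33 - 1*3 + 2*0)/(6*(3 + 0)) - 1*(-48)) - 145*40 = ((⅙)*(-33 - 3 + 0)/3 + 48) - 5800 = ((⅙)*(⅓)*(-36) + 48) - 5800 = (-2 + 48) - 5800 = 46 - 5800 = -5754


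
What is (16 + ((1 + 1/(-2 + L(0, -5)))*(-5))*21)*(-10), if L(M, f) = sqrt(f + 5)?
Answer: 365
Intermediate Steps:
L(M, f) = sqrt(5 + f)
(16 + ((1 + 1/(-2 + L(0, -5)))*(-5))*21)*(-10) = (16 + ((1 + 1/(-2 + sqrt(5 - 5)))*(-5))*21)*(-10) = (16 + ((1 + 1/(-2 + sqrt(0)))*(-5))*21)*(-10) = (16 + ((1 + 1/(-2 + 0))*(-5))*21)*(-10) = (16 + ((1 + 1/(-2))*(-5))*21)*(-10) = (16 + ((1 - 1/2)*(-5))*21)*(-10) = (16 + ((1/2)*(-5))*21)*(-10) = (16 - 5/2*21)*(-10) = (16 - 105/2)*(-10) = -73/2*(-10) = 365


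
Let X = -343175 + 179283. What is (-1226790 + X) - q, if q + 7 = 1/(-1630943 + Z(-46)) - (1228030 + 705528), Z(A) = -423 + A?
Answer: 885665840797/1631412 ≈ 5.4288e+5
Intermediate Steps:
X = -163892
q = -3154441143781/1631412 (q = -7 + (1/(-1630943 + (-423 - 46)) - (1228030 + 705528)) = -7 + (1/(-1630943 - 469) - 1*1933558) = -7 + (1/(-1631412) - 1933558) = -7 + (-1/1631412 - 1933558) = -7 - 3154429723897/1631412 = -3154441143781/1631412 ≈ -1.9336e+6)
(-1226790 + X) - q = (-1226790 - 163892) - 1*(-3154441143781/1631412) = -1390682 + 3154441143781/1631412 = 885665840797/1631412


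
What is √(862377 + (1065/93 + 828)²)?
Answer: √1505940826/31 ≈ 1251.8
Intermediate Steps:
√(862377 + (1065/93 + 828)²) = √(862377 + (1065*(1/93) + 828)²) = √(862377 + (355/31 + 828)²) = √(862377 + (26023/31)²) = √(862377 + 677196529/961) = √(1505940826/961) = √1505940826/31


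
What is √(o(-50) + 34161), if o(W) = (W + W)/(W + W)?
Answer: √34162 ≈ 184.83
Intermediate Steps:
o(W) = 1 (o(W) = (2*W)/((2*W)) = (2*W)*(1/(2*W)) = 1)
√(o(-50) + 34161) = √(1 + 34161) = √34162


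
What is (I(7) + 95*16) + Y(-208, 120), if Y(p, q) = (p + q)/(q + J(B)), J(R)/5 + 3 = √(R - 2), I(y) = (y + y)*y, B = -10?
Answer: 1220974/755 + 176*I*√3/2265 ≈ 1617.2 + 0.13459*I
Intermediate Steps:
I(y) = 2*y² (I(y) = (2*y)*y = 2*y²)
J(R) = -15 + 5*√(-2 + R) (J(R) = -15 + 5*√(R - 2) = -15 + 5*√(-2 + R))
Y(p, q) = (p + q)/(-15 + q + 10*I*√3) (Y(p, q) = (p + q)/(q + (-15 + 5*√(-2 - 10))) = (p + q)/(q + (-15 + 5*√(-12))) = (p + q)/(q + (-15 + 5*(2*I*√3))) = (p + q)/(q + (-15 + 10*I*√3)) = (p + q)/(-15 + q + 10*I*√3))
(I(7) + 95*16) + Y(-208, 120) = (2*7² + 95*16) + (-208 + 120)/(-15 + 120 + 10*I*√3) = (2*49 + 1520) - 88/(105 + 10*I*√3) = (98 + 1520) - 88/(105 + 10*I*√3) = 1618 - 88/(105 + 10*I*√3)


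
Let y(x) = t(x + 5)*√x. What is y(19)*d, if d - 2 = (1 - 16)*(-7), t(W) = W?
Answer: 2568*√19 ≈ 11194.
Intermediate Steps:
d = 107 (d = 2 + (1 - 16)*(-7) = 2 - 15*(-7) = 2 + 105 = 107)
y(x) = √x*(5 + x) (y(x) = (x + 5)*√x = (5 + x)*√x = √x*(5 + x))
y(19)*d = (√19*(5 + 19))*107 = (√19*24)*107 = (24*√19)*107 = 2568*√19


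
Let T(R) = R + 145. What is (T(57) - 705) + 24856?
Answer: 24353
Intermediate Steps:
T(R) = 145 + R
(T(57) - 705) + 24856 = ((145 + 57) - 705) + 24856 = (202 - 705) + 24856 = -503 + 24856 = 24353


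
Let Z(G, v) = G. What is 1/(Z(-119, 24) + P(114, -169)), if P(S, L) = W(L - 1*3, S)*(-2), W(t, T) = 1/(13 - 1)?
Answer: -6/715 ≈ -0.0083916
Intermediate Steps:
W(t, T) = 1/12
P(S, L) = -⅙ (P(S, L) = (1/12)*(-2) = -⅙)
1/(Z(-119, 24) + P(114, -169)) = 1/(-119 - ⅙) = 1/(-715/6) = -6/715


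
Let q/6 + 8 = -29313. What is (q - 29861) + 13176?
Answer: -192611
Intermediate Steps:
q = -175926 (q = -48 + 6*(-29313) = -48 - 175878 = -175926)
(q - 29861) + 13176 = (-175926 - 29861) + 13176 = -205787 + 13176 = -192611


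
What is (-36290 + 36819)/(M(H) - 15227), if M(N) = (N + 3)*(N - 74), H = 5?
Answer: -529/15779 ≈ -0.033526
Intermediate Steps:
M(N) = (-74 + N)*(3 + N) (M(N) = (3 + N)*(-74 + N) = (-74 + N)*(3 + N))
(-36290 + 36819)/(M(H) - 15227) = (-36290 + 36819)/((-222 + 5² - 71*5) - 15227) = 529/((-222 + 25 - 355) - 15227) = 529/(-552 - 15227) = 529/(-15779) = 529*(-1/15779) = -529/15779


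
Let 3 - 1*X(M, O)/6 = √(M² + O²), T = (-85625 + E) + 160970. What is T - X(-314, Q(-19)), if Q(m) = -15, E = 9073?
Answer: 84400 + 6*√98821 ≈ 86286.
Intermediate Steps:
T = 84418 (T = (-85625 + 9073) + 160970 = -76552 + 160970 = 84418)
X(M, O) = 18 - 6*√(M² + O²)
T - X(-314, Q(-19)) = 84418 - (18 - 6*√((-314)² + (-15)²)) = 84418 - (18 - 6*√(98596 + 225)) = 84418 - (18 - 6*√98821) = 84418 + (-18 + 6*√98821) = 84400 + 6*√98821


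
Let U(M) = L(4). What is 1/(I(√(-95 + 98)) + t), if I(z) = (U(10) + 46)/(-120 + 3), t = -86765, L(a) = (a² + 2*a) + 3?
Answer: -117/10151578 ≈ -1.1525e-5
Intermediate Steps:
L(a) = 3 + a² + 2*a
U(M) = 27 (U(M) = 3 + 4² + 2*4 = 3 + 16 + 8 = 27)
I(z) = -73/117 (I(z) = (27 + 46)/(-120 + 3) = 73/(-117) = 73*(-1/117) = -73/117)
1/(I(√(-95 + 98)) + t) = 1/(-73/117 - 86765) = 1/(-10151578/117) = -117/10151578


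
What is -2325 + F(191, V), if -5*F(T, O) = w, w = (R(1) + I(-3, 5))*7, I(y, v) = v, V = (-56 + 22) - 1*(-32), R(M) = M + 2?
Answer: -11681/5 ≈ -2336.2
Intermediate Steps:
R(M) = 2 + M
V = -2 (V = -34 + 32 = -2)
w = 56 (w = ((2 + 1) + 5)*7 = (3 + 5)*7 = 8*7 = 56)
F(T, O) = -56/5 (F(T, O) = -⅕*56 = -56/5)
-2325 + F(191, V) = -2325 - 56/5 = -11681/5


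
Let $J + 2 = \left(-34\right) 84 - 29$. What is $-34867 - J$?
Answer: $-31980$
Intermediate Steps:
$J = -2887$ ($J = -2 - 2885 = -2887$)
$-34867 - J = -34867 - -2887 = -34867 + 2887 = -31980$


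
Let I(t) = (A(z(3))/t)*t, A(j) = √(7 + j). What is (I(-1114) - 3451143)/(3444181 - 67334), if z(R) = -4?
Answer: -3451143/3376847 + √3/3376847 ≈ -1.0220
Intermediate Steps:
I(t) = √3 (I(t) = (√(7 - 4)/t)*t = (√3/t)*t = √3)
(I(-1114) - 3451143)/(3444181 - 67334) = (√3 - 3451143)/(3444181 - 67334) = (-3451143 + √3)/3376847 = (-3451143 + √3)*(1/3376847) = -3451143/3376847 + √3/3376847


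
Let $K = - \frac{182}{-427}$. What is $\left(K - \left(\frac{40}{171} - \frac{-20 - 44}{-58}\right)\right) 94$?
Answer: $\frac{36844804}{302499} \approx 121.8$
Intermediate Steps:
$K = \frac{26}{61}$ ($K = \left(-182\right) \left(- \frac{1}{427}\right) = \frac{26}{61} \approx 0.42623$)
$\left(K - \left(\frac{40}{171} - \frac{-20 - 44}{-58}\right)\right) 94 = \left(\frac{26}{61} - \left(\frac{40}{171} - \frac{-20 - 44}{-58}\right)\right) 94 = \left(\frac{26}{61} - \left(\frac{40}{171} - \left(-20 - 44\right) \left(- \frac{1}{58}\right)\right)\right) 94 = \left(\frac{26}{61} - - \frac{4312}{4959}\right) 94 = \left(\frac{26}{61} + \left(- \frac{40}{171} + \frac{32}{29}\right)\right) 94 = \left(\frac{26}{61} + \frac{4312}{4959}\right) 94 = \frac{391966}{302499} \cdot 94 = \frac{36844804}{302499}$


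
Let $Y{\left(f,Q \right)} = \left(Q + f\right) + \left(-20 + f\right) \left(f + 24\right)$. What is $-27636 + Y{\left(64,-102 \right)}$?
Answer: $-23802$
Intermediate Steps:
$Y{\left(f,Q \right)} = Q + f + \left(-20 + f\right) \left(24 + f\right)$ ($Y{\left(f,Q \right)} = \left(Q + f\right) + \left(-20 + f\right) \left(24 + f\right) = Q + f + \left(-20 + f\right) \left(24 + f\right)$)
$-27636 + Y{\left(64,-102 \right)} = -27636 + \left(-480 - 102 + 64^{2} + 5 \cdot 64\right) = -27636 + \left(-480 - 102 + 4096 + 320\right) = -27636 + 3834 = -23802$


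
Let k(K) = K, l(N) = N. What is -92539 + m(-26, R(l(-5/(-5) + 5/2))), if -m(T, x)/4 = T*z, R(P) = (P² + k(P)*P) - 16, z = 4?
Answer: -92123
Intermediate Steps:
R(P) = -16 + 2*P² (R(P) = (P² + P*P) - 16 = (P² + P²) - 16 = 2*P² - 16 = -16 + 2*P²)
m(T, x) = -16*T (m(T, x) = -4*T*4 = -16*T)
-92539 + m(-26, R(l(-5/(-5) + 5/2))) = -92539 - 16*(-26) = -92539 + 416 = -92123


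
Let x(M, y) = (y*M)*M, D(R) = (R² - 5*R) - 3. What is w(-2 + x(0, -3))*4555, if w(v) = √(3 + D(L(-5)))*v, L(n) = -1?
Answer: -9110*√6 ≈ -22315.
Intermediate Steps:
D(R) = -3 + R² - 5*R
x(M, y) = y*M² (x(M, y) = (M*y)*M = y*M²)
w(v) = v*√6 (w(v) = √(3 + (-3 + (-1)² - 5*(-1)))*v = √(3 + (-3 + 1 + 5))*v = √(3 + 3)*v = √6*v = v*√6)
w(-2 + x(0, -3))*4555 = ((-2 - 3*0²)*√6)*4555 = ((-2 - 3*0)*√6)*4555 = ((-2 + 0)*√6)*4555 = -2*√6*4555 = -9110*√6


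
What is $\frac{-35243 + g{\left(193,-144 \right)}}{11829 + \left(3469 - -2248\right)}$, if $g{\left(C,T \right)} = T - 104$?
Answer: $- \frac{35491}{17546} \approx -2.0227$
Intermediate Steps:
$g{\left(C,T \right)} = -104 + T$
$\frac{-35243 + g{\left(193,-144 \right)}}{11829 + \left(3469 - -2248\right)} = \frac{-35243 - 248}{11829 + \left(3469 - -2248\right)} = \frac{-35243 - 248}{11829 + \left(3469 + 2248\right)} = - \frac{35491}{11829 + 5717} = - \frac{35491}{17546}$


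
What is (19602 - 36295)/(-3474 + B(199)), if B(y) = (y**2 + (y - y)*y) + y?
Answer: -16693/36326 ≈ -0.45953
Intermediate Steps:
B(y) = y + y**2 (B(y) = (y**2 + 0*y) + y = (y**2 + 0) + y = y**2 + y = y + y**2)
(19602 - 36295)/(-3474 + B(199)) = (19602 - 36295)/(-3474 + 199*(1 + 199)) = -16693/(-3474 + 199*200) = -16693/(-3474 + 39800) = -16693/36326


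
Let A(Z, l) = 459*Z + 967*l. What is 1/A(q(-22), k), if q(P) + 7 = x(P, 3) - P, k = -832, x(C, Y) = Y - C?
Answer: -1/786184 ≈ -1.2720e-6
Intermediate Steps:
q(P) = -4 - 2*P (q(P) = -7 + ((3 - P) - P) = -7 + (3 - 2*P) = -4 - 2*P)
1/A(q(-22), k) = 1/(459*(-4 - 2*(-22)) + 967*(-832)) = 1/(459*(-4 + 44) - 804544) = 1/(459*40 - 804544) = 1/(18360 - 804544) = 1/(-786184) = -1/786184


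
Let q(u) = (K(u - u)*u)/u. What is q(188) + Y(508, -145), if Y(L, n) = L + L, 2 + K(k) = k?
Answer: 1014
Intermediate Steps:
K(k) = -2 + k
Y(L, n) = 2*L
q(u) = -2 (q(u) = ((-2 + (u - u))*u)/u = ((-2 + 0)*u)/u = (-2*u)/u = -2)
q(188) + Y(508, -145) = -2 + 2*508 = -2 + 1016 = 1014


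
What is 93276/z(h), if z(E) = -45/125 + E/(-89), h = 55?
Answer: -51884775/544 ≈ -95376.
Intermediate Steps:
z(E) = -9/25 - E/89 (z(E) = -45*1/125 + E*(-1/89) = -9/25 - E/89)
93276/z(h) = 93276/(-9/25 - 1/89*55) = 93276/(-9/25 - 55/89) = 93276/(-2176/2225) = 93276*(-2225/2176) = -51884775/544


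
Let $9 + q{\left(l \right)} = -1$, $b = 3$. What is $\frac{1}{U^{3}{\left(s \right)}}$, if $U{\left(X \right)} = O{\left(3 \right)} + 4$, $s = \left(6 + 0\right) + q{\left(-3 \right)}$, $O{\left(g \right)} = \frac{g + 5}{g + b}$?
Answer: $\frac{27}{4096} \approx 0.0065918$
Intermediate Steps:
$O{\left(g \right)} = \frac{5 + g}{3 + g}$ ($O{\left(g \right)} = \frac{g + 5}{g + 3} = \frac{5 + g}{3 + g}$)
$q{\left(l \right)} = -10$ ($q{\left(l \right)} = -9 - 1 = -10$)
$s = -4$ ($s = \left(6 + 0\right) - 10 = 6 - 10 = -4$)
$U{\left(X \right)} = \frac{16}{3}$ ($U{\left(X \right)} = \frac{5 + 3}{3 + 3} + 4 = \frac{1}{6} \cdot 8 + 4 = \frac{4}{3} + 4 = \frac{16}{3}$)
$\frac{1}{U^{3}{\left(s \right)}} = \frac{1}{\left(\frac{16}{3}\right)^{3}} = \frac{1}{\frac{4096}{27}} = \frac{27}{4096}$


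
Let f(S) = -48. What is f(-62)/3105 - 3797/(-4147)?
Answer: 3863543/4292145 ≈ 0.90014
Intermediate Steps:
f(-62)/3105 - 3797/(-4147) = -48/3105 - 3797/(-4147) = -48*1/3105 - 3797*(-1/4147) = -16/1035 + 3797/4147 = 3863543/4292145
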